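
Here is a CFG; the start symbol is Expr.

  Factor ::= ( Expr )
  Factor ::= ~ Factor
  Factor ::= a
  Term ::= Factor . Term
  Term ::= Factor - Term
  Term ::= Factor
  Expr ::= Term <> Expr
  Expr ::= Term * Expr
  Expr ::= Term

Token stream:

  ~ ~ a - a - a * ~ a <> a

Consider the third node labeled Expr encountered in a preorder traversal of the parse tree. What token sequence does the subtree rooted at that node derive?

[Expr [Term [Factor ~ [Factor ~ [Factor a]]] - [Term [Factor a] - [Term [Factor a]]]] * [Expr [Term [Factor ~ [Factor a]]] <> [Expr [Term [Factor a]]]]]

a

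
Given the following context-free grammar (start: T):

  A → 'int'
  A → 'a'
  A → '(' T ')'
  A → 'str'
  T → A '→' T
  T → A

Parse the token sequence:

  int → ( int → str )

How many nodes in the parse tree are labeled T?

[T [A int] → [T [A ( [T [A int] → [T [A str]]] )]]]

4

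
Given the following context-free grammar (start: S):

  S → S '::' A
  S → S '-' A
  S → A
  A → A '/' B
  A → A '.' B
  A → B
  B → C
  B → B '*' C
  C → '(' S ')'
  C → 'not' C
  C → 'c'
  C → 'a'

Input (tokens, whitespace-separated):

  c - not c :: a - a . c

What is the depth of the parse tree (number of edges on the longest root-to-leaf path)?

7

[S [S [S [S [A [B [C c]]]] - [A [B [C not [C c]]]]] :: [A [B [C a]]]] - [A [A [B [C a]]] . [B [C c]]]]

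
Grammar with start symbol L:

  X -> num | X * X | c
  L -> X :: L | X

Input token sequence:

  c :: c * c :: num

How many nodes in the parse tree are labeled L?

3

[L [X c] :: [L [X [X c] * [X c]] :: [L [X num]]]]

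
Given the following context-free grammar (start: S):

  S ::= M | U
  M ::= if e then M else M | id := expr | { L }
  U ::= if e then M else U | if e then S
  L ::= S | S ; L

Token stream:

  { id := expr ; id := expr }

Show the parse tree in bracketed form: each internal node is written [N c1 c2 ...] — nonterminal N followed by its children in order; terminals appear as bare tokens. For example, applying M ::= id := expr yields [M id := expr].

[S [M { [L [S [M id := expr]] ; [L [S [M id := expr]]]] }]]

S
M
{ L }
{ S ; L }
{ M ; L }
{ id := expr ; L }
{ id := expr ; S }
{ id := expr ; M }
{ id := expr ; id := expr }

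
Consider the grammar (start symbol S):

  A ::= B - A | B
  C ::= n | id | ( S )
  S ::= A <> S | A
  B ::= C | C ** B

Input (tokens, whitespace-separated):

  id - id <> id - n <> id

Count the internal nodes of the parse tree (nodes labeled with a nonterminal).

18

[S [A [B [C id]] - [A [B [C id]]]] <> [S [A [B [C id]] - [A [B [C n]]]] <> [S [A [B [C id]]]]]]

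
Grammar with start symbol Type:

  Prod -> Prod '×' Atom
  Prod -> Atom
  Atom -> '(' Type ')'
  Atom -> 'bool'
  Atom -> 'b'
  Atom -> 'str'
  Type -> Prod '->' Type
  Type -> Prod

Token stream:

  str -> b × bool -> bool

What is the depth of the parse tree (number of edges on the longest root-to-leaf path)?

5

[Type [Prod [Atom str]] -> [Type [Prod [Prod [Atom b]] × [Atom bool]] -> [Type [Prod [Atom bool]]]]]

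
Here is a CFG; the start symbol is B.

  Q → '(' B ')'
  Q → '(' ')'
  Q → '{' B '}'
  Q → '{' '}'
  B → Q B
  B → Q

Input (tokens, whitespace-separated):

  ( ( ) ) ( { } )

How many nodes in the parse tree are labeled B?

4

[B [Q ( [B [Q ( )]] )] [B [Q ( [B [Q { }]] )]]]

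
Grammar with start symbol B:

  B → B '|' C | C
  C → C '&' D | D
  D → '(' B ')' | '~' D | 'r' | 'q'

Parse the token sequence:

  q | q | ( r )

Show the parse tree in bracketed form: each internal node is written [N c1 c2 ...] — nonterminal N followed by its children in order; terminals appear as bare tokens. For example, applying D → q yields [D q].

[B [B [B [C [D q]]] | [C [D q]]] | [C [D ( [B [C [D r]]] )]]]

B
B | C
B | C | C
C | C | C
D | C | C
q | C | C
q | D | C
q | q | C
q | q | D
q | q | ( B )
q | q | ( C )
q | q | ( D )
q | q | ( r )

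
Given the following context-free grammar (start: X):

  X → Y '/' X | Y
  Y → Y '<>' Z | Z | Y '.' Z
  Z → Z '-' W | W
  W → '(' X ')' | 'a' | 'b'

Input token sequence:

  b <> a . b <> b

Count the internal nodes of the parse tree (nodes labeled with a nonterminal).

13

[X [Y [Y [Y [Y [Z [W b]]] <> [Z [W a]]] . [Z [W b]]] <> [Z [W b]]]]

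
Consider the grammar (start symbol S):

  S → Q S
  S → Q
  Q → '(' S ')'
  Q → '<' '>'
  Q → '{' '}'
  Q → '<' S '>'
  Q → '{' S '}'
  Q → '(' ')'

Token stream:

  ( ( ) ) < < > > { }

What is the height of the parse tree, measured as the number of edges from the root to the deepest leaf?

5

[S [Q ( [S [Q ( )]] )] [S [Q < [S [Q < >]] >] [S [Q { }]]]]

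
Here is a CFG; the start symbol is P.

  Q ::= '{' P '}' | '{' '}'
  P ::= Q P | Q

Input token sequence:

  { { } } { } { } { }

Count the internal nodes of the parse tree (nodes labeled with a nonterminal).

10

[P [Q { [P [Q { }]] }] [P [Q { }] [P [Q { }] [P [Q { }]]]]]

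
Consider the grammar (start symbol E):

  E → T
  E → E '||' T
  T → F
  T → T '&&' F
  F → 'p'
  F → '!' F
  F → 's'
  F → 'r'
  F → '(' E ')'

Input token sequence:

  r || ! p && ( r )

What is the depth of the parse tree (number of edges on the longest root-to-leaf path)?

[E [E [T [F r]]] || [T [T [F ! [F p]]] && [F ( [E [T [F r]]] )]]]

6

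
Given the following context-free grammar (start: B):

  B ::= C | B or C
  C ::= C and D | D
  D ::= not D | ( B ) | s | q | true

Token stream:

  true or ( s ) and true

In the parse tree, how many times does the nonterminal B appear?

[B [B [C [D true]]] or [C [C [D ( [B [C [D s]]] )]] and [D true]]]

3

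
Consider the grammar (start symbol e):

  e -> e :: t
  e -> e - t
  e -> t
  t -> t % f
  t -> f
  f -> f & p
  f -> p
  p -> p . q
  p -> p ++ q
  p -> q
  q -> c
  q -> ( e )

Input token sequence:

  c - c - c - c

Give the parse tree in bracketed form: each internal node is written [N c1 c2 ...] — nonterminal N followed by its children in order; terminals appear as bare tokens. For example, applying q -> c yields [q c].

[e [e [e [e [t [f [p [q c]]]]] - [t [f [p [q c]]]]] - [t [f [p [q c]]]]] - [t [f [p [q c]]]]]

e
e - t
e - t - t
e - t - t - t
t - t - t - t
f - t - t - t
p - t - t - t
q - t - t - t
c - t - t - t
c - f - t - t
c - p - t - t
c - q - t - t
c - c - t - t
c - c - f - t
c - c - p - t
c - c - q - t
c - c - c - t
c - c - c - f
c - c - c - p
c - c - c - q
c - c - c - c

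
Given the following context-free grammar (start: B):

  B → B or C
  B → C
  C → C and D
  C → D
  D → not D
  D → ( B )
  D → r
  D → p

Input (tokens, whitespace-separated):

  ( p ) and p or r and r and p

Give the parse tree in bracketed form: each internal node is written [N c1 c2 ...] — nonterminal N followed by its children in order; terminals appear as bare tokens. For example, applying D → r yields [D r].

B
B or C
C or C
C and D or C
D and D or C
( B ) and D or C
( C ) and D or C
( D ) and D or C
( p ) and D or C
( p ) and p or C
( p ) and p or C and D
( p ) and p or C and D and D
( p ) and p or D and D and D
( p ) and p or r and D and D
( p ) and p or r and r and D
( p ) and p or r and r and p

[B [B [C [C [D ( [B [C [D p]]] )]] and [D p]]] or [C [C [C [D r]] and [D r]] and [D p]]]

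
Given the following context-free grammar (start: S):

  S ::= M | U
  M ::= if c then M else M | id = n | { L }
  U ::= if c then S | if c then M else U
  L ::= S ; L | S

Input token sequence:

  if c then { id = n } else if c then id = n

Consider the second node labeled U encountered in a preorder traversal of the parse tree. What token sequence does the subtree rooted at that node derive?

[S [U if c then [M { [L [S [M id = n]]] }] else [U if c then [S [M id = n]]]]]

if c then id = n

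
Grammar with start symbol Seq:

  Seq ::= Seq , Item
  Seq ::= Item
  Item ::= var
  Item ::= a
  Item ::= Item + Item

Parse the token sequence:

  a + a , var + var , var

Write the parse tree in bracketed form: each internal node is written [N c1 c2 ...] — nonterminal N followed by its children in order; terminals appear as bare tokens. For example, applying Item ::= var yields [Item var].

Seq
Seq , Item
Seq , Item , Item
Item , Item , Item
Item + Item , Item , Item
a + Item , Item , Item
a + a , Item , Item
a + a , Item + Item , Item
a + a , var + Item , Item
a + a , var + var , Item
a + a , var + var , var

[Seq [Seq [Seq [Item [Item a] + [Item a]]] , [Item [Item var] + [Item var]]] , [Item var]]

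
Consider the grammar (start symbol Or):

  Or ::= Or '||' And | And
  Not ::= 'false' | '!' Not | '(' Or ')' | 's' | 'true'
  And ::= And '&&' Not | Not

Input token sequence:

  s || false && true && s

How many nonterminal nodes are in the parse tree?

10

[Or [Or [And [Not s]]] || [And [And [And [Not false]] && [Not true]] && [Not s]]]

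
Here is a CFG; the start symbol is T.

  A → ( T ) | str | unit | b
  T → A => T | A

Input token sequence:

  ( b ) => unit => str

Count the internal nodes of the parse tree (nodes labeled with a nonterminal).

8

[T [A ( [T [A b]] )] => [T [A unit] => [T [A str]]]]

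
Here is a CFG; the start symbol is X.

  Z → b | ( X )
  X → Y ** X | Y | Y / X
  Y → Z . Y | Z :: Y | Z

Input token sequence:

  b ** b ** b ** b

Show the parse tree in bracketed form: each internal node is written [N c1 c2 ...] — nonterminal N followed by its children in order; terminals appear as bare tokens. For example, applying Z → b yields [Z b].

X
Y ** X
Z ** X
b ** X
b ** Y ** X
b ** Z ** X
b ** b ** X
b ** b ** Y ** X
b ** b ** Z ** X
b ** b ** b ** X
b ** b ** b ** Y
b ** b ** b ** Z
b ** b ** b ** b

[X [Y [Z b]] ** [X [Y [Z b]] ** [X [Y [Z b]] ** [X [Y [Z b]]]]]]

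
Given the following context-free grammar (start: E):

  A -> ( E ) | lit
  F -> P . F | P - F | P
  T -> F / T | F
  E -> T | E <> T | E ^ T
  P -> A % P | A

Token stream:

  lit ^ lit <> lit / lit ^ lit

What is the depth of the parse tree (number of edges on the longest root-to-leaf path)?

[E [E [E [E [T [F [P [A lit]]]]] ^ [T [F [P [A lit]]]]] <> [T [F [P [A lit]]] / [T [F [P [A lit]]]]]] ^ [T [F [P [A lit]]]]]

8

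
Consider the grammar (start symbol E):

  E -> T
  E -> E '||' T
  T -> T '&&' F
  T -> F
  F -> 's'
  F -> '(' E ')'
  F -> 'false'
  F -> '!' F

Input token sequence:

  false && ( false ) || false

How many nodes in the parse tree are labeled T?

4

[E [E [T [T [F false]] && [F ( [E [T [F false]]] )]]] || [T [F false]]]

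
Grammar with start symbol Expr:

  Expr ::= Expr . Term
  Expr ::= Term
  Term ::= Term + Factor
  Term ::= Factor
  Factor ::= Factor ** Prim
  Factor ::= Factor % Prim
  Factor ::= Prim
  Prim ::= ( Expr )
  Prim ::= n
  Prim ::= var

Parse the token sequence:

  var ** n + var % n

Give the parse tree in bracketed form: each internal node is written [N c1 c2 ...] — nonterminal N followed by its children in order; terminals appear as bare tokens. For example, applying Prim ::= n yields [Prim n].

[Expr [Term [Term [Factor [Factor [Prim var]] ** [Prim n]]] + [Factor [Factor [Prim var]] % [Prim n]]]]

Expr
Term
Term + Factor
Factor + Factor
Factor ** Prim + Factor
Prim ** Prim + Factor
var ** Prim + Factor
var ** n + Factor
var ** n + Factor % Prim
var ** n + Prim % Prim
var ** n + var % Prim
var ** n + var % n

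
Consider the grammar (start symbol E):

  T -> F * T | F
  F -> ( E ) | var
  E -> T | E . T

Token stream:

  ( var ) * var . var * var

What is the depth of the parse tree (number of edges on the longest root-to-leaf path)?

[E [E [T [F ( [E [T [F var]]] )] * [T [F var]]]] . [T [F var] * [T [F var]]]]

7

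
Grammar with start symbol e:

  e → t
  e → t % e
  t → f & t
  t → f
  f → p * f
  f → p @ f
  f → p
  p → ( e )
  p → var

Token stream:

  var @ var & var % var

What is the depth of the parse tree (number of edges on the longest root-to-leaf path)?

[e [t [f [p var] @ [f [p var]]] & [t [f [p var]]]] % [e [t [f [p var]]]]]

5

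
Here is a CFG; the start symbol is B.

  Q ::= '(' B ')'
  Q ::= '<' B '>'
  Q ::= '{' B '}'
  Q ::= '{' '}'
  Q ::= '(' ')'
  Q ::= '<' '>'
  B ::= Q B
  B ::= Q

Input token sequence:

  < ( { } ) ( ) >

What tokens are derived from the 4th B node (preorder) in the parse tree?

( )

[B [Q < [B [Q ( [B [Q { }]] )] [B [Q ( )]]] >]]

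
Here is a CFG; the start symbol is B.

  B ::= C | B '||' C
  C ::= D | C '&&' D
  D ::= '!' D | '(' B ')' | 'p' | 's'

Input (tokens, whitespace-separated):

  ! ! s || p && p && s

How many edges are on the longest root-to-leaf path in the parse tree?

[B [B [C [D ! [D ! [D s]]]]] || [C [C [C [D p]] && [D p]] && [D s]]]

6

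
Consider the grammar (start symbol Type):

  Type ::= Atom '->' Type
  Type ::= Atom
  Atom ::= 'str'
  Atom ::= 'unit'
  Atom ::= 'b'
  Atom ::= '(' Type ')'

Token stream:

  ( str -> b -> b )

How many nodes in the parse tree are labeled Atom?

[Type [Atom ( [Type [Atom str] -> [Type [Atom b] -> [Type [Atom b]]]] )]]

4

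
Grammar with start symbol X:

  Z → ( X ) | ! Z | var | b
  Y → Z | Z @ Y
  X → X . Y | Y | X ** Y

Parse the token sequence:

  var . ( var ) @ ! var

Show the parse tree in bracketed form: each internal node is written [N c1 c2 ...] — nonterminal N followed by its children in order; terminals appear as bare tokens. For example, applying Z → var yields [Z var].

X
X . Y
Y . Y
Z . Y
var . Y
var . Z @ Y
var . ( X ) @ Y
var . ( Y ) @ Y
var . ( Z ) @ Y
var . ( var ) @ Y
var . ( var ) @ Z
var . ( var ) @ ! Z
var . ( var ) @ ! var

[X [X [Y [Z var]]] . [Y [Z ( [X [Y [Z var]]] )] @ [Y [Z ! [Z var]]]]]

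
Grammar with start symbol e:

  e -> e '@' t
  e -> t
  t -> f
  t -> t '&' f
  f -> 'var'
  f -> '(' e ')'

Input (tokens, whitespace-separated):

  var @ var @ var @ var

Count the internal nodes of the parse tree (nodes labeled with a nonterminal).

12

[e [e [e [e [t [f var]]] @ [t [f var]]] @ [t [f var]]] @ [t [f var]]]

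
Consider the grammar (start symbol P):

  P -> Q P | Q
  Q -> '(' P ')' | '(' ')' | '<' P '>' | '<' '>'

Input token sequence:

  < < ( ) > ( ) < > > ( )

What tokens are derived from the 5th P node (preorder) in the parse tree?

[P [Q < [P [Q < [P [Q ( )]] >] [P [Q ( )] [P [Q < >]]]] >] [P [Q ( )]]]

< >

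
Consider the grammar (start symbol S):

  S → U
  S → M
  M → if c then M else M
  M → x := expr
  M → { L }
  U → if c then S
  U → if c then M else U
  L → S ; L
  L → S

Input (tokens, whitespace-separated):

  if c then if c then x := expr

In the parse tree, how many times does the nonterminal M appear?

[S [U if c then [S [U if c then [S [M x := expr]]]]]]

1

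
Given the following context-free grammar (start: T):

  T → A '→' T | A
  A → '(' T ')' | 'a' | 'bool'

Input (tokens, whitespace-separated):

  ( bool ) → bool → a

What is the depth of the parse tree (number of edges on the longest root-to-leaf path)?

[T [A ( [T [A bool]] )] → [T [A bool] → [T [A a]]]]

4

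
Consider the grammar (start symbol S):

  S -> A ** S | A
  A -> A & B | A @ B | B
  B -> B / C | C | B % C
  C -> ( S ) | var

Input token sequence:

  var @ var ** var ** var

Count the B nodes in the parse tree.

[S [A [A [B [C var]]] @ [B [C var]]] ** [S [A [B [C var]]] ** [S [A [B [C var]]]]]]

4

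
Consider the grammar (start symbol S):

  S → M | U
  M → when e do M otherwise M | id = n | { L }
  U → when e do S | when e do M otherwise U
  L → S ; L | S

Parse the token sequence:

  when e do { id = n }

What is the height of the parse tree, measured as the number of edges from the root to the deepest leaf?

[S [U when e do [S [M { [L [S [M id = n]]] }]]]]

7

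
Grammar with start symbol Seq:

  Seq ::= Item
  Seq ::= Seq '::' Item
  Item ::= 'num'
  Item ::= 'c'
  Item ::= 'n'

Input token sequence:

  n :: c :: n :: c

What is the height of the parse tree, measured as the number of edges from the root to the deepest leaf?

[Seq [Seq [Seq [Seq [Item n]] :: [Item c]] :: [Item n]] :: [Item c]]

5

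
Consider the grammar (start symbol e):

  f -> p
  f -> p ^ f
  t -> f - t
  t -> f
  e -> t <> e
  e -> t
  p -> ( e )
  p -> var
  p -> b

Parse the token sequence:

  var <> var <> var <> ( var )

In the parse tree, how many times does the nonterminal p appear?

5

[e [t [f [p var]]] <> [e [t [f [p var]]] <> [e [t [f [p var]]] <> [e [t [f [p ( [e [t [f [p var]]]] )]]]]]]]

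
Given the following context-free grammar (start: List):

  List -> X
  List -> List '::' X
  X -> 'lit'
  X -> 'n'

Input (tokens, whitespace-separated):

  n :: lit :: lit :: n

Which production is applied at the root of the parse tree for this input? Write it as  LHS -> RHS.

List -> List '::' X

[List [List [List [List [X n]] :: [X lit]] :: [X lit]] :: [X n]]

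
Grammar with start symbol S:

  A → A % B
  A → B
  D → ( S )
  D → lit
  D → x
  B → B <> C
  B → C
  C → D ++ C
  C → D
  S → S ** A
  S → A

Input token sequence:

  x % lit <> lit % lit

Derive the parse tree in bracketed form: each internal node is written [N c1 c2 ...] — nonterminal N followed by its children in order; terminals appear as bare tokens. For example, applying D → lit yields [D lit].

[S [A [A [A [B [C [D x]]]] % [B [B [C [D lit]]] <> [C [D lit]]]] % [B [C [D lit]]]]]

S
A
A % B
A % B % B
B % B % B
C % B % B
D % B % B
x % B % B
x % B <> C % B
x % C <> C % B
x % D <> C % B
x % lit <> C % B
x % lit <> D % B
x % lit <> lit % B
x % lit <> lit % C
x % lit <> lit % D
x % lit <> lit % lit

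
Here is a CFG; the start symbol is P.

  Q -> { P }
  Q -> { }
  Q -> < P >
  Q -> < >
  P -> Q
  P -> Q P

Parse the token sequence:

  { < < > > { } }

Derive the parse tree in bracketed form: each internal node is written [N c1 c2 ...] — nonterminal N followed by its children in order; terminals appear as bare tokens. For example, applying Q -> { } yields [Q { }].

P
Q
{ P }
{ Q P }
{ < P > P }
{ < Q > P }
{ < < > > P }
{ < < > > Q }
{ < < > > { } }

[P [Q { [P [Q < [P [Q < >]] >] [P [Q { }]]] }]]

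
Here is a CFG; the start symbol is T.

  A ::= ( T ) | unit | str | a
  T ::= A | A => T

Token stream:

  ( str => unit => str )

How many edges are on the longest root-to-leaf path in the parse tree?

[T [A ( [T [A str] => [T [A unit] => [T [A str]]]] )]]

6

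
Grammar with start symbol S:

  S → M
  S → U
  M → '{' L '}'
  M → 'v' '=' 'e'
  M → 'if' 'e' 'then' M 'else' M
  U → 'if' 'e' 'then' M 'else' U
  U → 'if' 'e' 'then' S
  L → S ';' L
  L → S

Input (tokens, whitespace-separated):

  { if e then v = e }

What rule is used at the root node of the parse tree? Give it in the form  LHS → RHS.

[S [M { [L [S [U if e then [S [M v = e]]]]] }]]

S → M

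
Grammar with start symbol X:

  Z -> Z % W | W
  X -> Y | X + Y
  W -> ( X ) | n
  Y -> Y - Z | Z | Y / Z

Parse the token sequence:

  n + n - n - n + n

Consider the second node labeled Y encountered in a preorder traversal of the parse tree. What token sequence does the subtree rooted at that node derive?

[X [X [X [Y [Z [W n]]]] + [Y [Y [Y [Z [W n]]] - [Z [W n]]] - [Z [W n]]]] + [Y [Z [W n]]]]

n - n - n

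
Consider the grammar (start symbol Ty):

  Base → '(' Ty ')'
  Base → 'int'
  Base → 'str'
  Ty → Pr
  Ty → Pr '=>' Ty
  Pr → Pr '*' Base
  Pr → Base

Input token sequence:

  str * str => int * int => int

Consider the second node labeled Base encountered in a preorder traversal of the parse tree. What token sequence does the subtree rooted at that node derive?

str

[Ty [Pr [Pr [Base str]] * [Base str]] => [Ty [Pr [Pr [Base int]] * [Base int]] => [Ty [Pr [Base int]]]]]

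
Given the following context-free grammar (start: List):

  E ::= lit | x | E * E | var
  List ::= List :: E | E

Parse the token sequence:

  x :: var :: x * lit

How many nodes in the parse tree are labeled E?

5

[List [List [List [E x]] :: [E var]] :: [E [E x] * [E lit]]]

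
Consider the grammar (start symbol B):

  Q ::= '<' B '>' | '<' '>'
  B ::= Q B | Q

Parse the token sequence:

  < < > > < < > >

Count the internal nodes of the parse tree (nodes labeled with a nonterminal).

[B [Q < [B [Q < >]] >] [B [Q < [B [Q < >]] >]]]

8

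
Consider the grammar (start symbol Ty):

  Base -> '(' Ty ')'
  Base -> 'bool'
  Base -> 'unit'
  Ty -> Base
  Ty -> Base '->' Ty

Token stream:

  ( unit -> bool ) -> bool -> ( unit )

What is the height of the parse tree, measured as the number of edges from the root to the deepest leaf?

6

[Ty [Base ( [Ty [Base unit] -> [Ty [Base bool]]] )] -> [Ty [Base bool] -> [Ty [Base ( [Ty [Base unit]] )]]]]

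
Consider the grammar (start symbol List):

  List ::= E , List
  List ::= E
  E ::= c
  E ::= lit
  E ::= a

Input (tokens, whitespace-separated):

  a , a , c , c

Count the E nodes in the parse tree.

4

[List [E a] , [List [E a] , [List [E c] , [List [E c]]]]]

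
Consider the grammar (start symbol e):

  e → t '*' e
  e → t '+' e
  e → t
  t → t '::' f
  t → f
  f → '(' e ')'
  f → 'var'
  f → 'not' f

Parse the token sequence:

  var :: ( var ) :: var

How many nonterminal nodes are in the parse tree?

[e [t [t [t [f var]] :: [f ( [e [t [f var]]] )]] :: [f var]]]

10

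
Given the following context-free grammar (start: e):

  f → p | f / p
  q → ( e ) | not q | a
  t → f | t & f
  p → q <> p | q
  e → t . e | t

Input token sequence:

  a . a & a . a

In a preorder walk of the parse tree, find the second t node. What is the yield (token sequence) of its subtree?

[e [t [f [p [q a]]]] . [e [t [t [f [p [q a]]]] & [f [p [q a]]]] . [e [t [f [p [q a]]]]]]]

a & a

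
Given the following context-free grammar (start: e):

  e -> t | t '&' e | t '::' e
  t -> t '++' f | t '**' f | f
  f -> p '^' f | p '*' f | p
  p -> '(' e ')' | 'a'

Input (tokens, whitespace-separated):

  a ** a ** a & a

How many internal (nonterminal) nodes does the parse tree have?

[e [t [t [t [f [p a]]] ** [f [p a]]] ** [f [p a]]] & [e [t [f [p a]]]]]

14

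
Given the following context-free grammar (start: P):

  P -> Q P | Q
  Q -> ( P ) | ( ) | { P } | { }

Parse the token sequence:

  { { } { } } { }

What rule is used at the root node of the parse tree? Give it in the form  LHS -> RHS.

[P [Q { [P [Q { }] [P [Q { }]]] }] [P [Q { }]]]

P -> Q P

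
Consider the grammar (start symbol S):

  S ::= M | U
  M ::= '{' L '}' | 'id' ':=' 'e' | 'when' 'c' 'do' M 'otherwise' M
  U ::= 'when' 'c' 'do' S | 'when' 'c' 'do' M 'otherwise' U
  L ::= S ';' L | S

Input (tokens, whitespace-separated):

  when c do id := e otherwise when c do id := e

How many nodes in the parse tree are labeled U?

2

[S [U when c do [M id := e] otherwise [U when c do [S [M id := e]]]]]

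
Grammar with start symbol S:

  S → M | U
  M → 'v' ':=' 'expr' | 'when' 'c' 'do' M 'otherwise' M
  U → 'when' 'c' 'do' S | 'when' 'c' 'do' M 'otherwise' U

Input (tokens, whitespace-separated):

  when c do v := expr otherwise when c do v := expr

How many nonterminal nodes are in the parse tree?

[S [U when c do [M v := expr] otherwise [U when c do [S [M v := expr]]]]]

6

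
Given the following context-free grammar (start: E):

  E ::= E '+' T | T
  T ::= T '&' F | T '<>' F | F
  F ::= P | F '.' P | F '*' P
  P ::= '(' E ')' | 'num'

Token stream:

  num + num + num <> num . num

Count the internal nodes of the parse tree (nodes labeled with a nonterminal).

17

[E [E [E [T [F [P num]]]] + [T [F [P num]]]] + [T [T [F [P num]]] <> [F [F [P num]] . [P num]]]]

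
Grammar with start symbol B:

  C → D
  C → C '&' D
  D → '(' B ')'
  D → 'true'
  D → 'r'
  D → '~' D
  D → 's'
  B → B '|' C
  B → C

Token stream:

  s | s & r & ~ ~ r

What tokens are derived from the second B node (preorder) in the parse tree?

[B [B [C [D s]]] | [C [C [C [D s]] & [D r]] & [D ~ [D ~ [D r]]]]]

s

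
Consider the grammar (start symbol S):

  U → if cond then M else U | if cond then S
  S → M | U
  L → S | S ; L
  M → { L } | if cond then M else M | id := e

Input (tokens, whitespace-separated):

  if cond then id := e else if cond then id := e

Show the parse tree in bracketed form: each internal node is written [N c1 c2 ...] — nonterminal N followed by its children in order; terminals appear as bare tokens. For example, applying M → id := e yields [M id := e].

[S [U if cond then [M id := e] else [U if cond then [S [M id := e]]]]]

S
U
if cond then M else U
if cond then id := e else U
if cond then id := e else if cond then S
if cond then id := e else if cond then M
if cond then id := e else if cond then id := e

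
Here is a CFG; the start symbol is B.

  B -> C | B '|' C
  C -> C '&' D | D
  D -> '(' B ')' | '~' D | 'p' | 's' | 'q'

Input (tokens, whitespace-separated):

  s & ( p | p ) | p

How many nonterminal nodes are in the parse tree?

[B [B [C [C [D s]] & [D ( [B [B [C [D p]]] | [C [D p]]] )]]] | [C [D p]]]

14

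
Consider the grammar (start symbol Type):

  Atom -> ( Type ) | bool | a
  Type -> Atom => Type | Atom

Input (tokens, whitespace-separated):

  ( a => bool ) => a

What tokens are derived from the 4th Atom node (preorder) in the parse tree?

a

[Type [Atom ( [Type [Atom a] => [Type [Atom bool]]] )] => [Type [Atom a]]]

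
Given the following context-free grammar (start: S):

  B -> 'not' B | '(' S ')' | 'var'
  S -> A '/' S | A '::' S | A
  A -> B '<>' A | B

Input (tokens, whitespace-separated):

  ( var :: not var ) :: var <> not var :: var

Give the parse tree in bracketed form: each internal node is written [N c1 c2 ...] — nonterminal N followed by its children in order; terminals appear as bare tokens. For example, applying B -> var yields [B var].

S
A :: S
B :: S
( S ) :: S
( A :: S ) :: S
( B :: S ) :: S
( var :: S ) :: S
( var :: A ) :: S
( var :: B ) :: S
( var :: not B ) :: S
( var :: not var ) :: S
( var :: not var ) :: A :: S
( var :: not var ) :: B <> A :: S
( var :: not var ) :: var <> A :: S
( var :: not var ) :: var <> B :: S
( var :: not var ) :: var <> not B :: S
( var :: not var ) :: var <> not var :: S
( var :: not var ) :: var <> not var :: A
( var :: not var ) :: var <> not var :: B
( var :: not var ) :: var <> not var :: var

[S [A [B ( [S [A [B var]] :: [S [A [B not [B var]]]]] )]] :: [S [A [B var] <> [A [B not [B var]]]] :: [S [A [B var]]]]]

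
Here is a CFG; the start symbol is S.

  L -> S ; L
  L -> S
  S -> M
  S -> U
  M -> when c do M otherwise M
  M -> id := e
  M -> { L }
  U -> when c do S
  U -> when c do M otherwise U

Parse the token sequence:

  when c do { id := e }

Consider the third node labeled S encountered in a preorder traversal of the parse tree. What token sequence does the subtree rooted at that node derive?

id := e

[S [U when c do [S [M { [L [S [M id := e]]] }]]]]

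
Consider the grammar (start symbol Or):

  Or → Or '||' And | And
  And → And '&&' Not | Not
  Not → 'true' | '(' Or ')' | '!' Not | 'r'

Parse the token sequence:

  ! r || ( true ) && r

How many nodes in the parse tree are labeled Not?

5

[Or [Or [And [Not ! [Not r]]]] || [And [And [Not ( [Or [And [Not true]]] )]] && [Not r]]]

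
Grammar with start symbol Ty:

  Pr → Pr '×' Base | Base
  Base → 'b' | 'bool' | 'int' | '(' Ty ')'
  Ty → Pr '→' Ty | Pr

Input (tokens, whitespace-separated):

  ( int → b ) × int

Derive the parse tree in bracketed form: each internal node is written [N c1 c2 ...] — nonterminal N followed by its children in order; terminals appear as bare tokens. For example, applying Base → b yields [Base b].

[Ty [Pr [Pr [Base ( [Ty [Pr [Base int]] → [Ty [Pr [Base b]]]] )]] × [Base int]]]

Ty
Pr
Pr × Base
Base × Base
( Ty ) × Base
( Pr → Ty ) × Base
( Base → Ty ) × Base
( int → Ty ) × Base
( int → Pr ) × Base
( int → Base ) × Base
( int → b ) × Base
( int → b ) × int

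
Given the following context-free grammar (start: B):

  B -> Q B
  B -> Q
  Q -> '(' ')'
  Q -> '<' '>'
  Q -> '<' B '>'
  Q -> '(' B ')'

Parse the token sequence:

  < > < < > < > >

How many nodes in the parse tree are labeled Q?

[B [Q < >] [B [Q < [B [Q < >] [B [Q < >]]] >]]]

4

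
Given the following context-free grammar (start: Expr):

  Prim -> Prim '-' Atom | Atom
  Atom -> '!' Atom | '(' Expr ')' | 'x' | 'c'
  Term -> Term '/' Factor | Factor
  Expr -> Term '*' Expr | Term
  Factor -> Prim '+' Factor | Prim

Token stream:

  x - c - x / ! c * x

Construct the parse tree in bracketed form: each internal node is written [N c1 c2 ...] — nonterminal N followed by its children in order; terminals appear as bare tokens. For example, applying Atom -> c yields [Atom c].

Expr
Term * Expr
Term / Factor * Expr
Factor / Factor * Expr
Prim / Factor * Expr
Prim - Atom / Factor * Expr
Prim - Atom - Atom / Factor * Expr
Atom - Atom - Atom / Factor * Expr
x - Atom - Atom / Factor * Expr
x - c - Atom / Factor * Expr
x - c - x / Factor * Expr
x - c - x / Prim * Expr
x - c - x / Atom * Expr
x - c - x / ! Atom * Expr
x - c - x / ! c * Expr
x - c - x / ! c * Term
x - c - x / ! c * Factor
x - c - x / ! c * Prim
x - c - x / ! c * Atom
x - c - x / ! c * x

[Expr [Term [Term [Factor [Prim [Prim [Prim [Atom x]] - [Atom c]] - [Atom x]]]] / [Factor [Prim [Atom ! [Atom c]]]]] * [Expr [Term [Factor [Prim [Atom x]]]]]]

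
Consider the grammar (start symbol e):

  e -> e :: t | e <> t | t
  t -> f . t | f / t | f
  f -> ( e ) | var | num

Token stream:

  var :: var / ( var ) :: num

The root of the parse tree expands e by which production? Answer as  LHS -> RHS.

[e [e [e [t [f var]]] :: [t [f var] / [t [f ( [e [t [f var]]] )]]]] :: [t [f num]]]

e -> e :: t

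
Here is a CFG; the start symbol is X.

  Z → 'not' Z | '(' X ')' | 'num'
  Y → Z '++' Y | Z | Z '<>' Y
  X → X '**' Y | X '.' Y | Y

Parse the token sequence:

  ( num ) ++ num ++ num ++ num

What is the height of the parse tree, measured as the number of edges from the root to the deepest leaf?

[X [Y [Z ( [X [Y [Z num]]] )] ++ [Y [Z num] ++ [Y [Z num] ++ [Y [Z num]]]]]]

6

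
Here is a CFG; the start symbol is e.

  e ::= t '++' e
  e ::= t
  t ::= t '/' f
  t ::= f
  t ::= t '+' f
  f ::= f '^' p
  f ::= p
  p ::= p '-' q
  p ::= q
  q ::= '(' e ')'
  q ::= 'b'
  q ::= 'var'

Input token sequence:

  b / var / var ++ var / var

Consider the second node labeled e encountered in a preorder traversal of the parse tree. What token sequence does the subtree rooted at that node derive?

var / var

[e [t [t [t [f [p [q b]]]] / [f [p [q var]]]] / [f [p [q var]]]] ++ [e [t [t [f [p [q var]]]] / [f [p [q var]]]]]]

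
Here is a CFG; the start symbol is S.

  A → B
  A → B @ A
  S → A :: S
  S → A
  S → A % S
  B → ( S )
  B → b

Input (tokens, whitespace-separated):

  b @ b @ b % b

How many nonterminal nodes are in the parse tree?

[S [A [B b] @ [A [B b] @ [A [B b]]]] % [S [A [B b]]]]

10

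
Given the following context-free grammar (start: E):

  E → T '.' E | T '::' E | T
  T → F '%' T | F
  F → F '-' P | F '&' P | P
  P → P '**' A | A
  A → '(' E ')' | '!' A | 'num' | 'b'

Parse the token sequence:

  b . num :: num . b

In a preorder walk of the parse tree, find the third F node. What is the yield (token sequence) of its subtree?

num

[E [T [F [P [A b]]]] . [E [T [F [P [A num]]]] :: [E [T [F [P [A num]]]] . [E [T [F [P [A b]]]]]]]]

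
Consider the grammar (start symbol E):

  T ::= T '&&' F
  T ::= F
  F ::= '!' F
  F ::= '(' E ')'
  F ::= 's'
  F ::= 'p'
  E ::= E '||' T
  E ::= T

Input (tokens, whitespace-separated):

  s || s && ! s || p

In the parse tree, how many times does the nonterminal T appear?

4

[E [E [E [T [F s]]] || [T [T [F s]] && [F ! [F s]]]] || [T [F p]]]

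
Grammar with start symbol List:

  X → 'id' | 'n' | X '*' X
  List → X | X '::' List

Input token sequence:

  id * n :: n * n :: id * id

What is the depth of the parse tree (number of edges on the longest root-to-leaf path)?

5

[List [X [X id] * [X n]] :: [List [X [X n] * [X n]] :: [List [X [X id] * [X id]]]]]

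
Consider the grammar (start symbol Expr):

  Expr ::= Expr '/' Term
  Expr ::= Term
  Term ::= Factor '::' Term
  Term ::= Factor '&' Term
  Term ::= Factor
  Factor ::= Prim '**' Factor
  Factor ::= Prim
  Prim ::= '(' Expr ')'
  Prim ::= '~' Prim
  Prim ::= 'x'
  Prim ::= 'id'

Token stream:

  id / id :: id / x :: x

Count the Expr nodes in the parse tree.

3

[Expr [Expr [Expr [Term [Factor [Prim id]]]] / [Term [Factor [Prim id]] :: [Term [Factor [Prim id]]]]] / [Term [Factor [Prim x]] :: [Term [Factor [Prim x]]]]]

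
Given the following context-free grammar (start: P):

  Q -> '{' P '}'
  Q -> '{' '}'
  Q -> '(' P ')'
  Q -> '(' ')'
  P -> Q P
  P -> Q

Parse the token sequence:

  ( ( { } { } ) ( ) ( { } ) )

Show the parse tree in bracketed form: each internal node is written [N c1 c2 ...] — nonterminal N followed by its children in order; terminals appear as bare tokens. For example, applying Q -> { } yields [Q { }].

[P [Q ( [P [Q ( [P [Q { }] [P [Q { }]]] )] [P [Q ( )] [P [Q ( [P [Q { }]] )]]]] )]]

P
Q
( P )
( Q P )
( ( P ) P )
( ( Q P ) P )
( ( { } P ) P )
( ( { } Q ) P )
( ( { } { } ) P )
( ( { } { } ) Q P )
( ( { } { } ) ( ) P )
( ( { } { } ) ( ) Q )
( ( { } { } ) ( ) ( P ) )
( ( { } { } ) ( ) ( Q ) )
( ( { } { } ) ( ) ( { } ) )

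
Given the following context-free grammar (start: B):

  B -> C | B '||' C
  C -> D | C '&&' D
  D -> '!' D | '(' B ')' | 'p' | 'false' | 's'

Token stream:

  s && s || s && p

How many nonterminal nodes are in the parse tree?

10

[B [B [C [C [D s]] && [D s]]] || [C [C [D s]] && [D p]]]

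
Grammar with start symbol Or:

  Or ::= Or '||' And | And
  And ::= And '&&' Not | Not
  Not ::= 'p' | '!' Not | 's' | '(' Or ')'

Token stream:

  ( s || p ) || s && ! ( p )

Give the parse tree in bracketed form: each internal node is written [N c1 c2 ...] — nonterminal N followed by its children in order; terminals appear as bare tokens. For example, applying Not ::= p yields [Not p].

Or
Or || And
And || And
Not || And
( Or ) || And
( Or || And ) || And
( And || And ) || And
( Not || And ) || And
( s || And ) || And
( s || Not ) || And
( s || p ) || And
( s || p ) || And && Not
( s || p ) || Not && Not
( s || p ) || s && Not
( s || p ) || s && ! Not
( s || p ) || s && ! ( Or )
( s || p ) || s && ! ( And )
( s || p ) || s && ! ( Not )
( s || p ) || s && ! ( p )

[Or [Or [And [Not ( [Or [Or [And [Not s]]] || [And [Not p]]] )]]] || [And [And [Not s]] && [Not ! [Not ( [Or [And [Not p]]] )]]]]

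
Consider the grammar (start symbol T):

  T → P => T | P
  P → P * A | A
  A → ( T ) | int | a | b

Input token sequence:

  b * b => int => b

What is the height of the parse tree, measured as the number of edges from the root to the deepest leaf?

[T [P [P [A b]] * [A b]] => [T [P [A int]] => [T [P [A b]]]]]

5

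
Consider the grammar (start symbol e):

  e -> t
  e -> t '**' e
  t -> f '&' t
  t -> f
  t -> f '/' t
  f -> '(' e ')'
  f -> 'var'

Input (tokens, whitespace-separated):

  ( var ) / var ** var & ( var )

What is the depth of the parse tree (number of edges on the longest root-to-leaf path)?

8

[e [t [f ( [e [t [f var]]] )] / [t [f var]]] ** [e [t [f var] & [t [f ( [e [t [f var]]] )]]]]]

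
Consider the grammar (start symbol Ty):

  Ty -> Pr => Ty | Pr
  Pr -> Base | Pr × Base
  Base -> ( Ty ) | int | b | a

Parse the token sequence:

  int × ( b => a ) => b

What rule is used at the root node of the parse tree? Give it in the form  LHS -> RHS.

[Ty [Pr [Pr [Base int]] × [Base ( [Ty [Pr [Base b]] => [Ty [Pr [Base a]]]] )]] => [Ty [Pr [Base b]]]]

Ty -> Pr => Ty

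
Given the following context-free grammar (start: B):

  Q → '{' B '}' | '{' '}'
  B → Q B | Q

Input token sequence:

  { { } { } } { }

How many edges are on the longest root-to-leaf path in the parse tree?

5

[B [Q { [B [Q { }] [B [Q { }]]] }] [B [Q { }]]]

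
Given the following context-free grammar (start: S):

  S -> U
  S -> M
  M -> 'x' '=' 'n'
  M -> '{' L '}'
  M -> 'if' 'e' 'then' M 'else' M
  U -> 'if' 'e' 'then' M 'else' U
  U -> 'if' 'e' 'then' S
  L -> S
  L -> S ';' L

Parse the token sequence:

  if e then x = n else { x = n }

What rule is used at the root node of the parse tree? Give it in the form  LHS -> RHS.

S -> M

[S [M if e then [M x = n] else [M { [L [S [M x = n]]] }]]]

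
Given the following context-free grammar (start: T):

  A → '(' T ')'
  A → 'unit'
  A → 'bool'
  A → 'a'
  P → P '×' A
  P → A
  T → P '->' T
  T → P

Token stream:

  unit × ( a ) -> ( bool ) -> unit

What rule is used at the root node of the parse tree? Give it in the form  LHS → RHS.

[T [P [P [A unit]] × [A ( [T [P [A a]]] )]] -> [T [P [A ( [T [P [A bool]]] )]] -> [T [P [A unit]]]]]

T → P '->' T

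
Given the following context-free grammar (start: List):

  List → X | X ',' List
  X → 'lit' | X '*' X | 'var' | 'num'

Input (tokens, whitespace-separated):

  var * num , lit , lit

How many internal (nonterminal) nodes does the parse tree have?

8

[List [X [X var] * [X num]] , [List [X lit] , [List [X lit]]]]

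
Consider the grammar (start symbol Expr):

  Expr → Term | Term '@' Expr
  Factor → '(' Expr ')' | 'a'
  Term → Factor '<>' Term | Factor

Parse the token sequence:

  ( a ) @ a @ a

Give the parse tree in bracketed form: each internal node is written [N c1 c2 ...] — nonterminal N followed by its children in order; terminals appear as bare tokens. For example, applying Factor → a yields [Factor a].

[Expr [Term [Factor ( [Expr [Term [Factor a]]] )]] @ [Expr [Term [Factor a]] @ [Expr [Term [Factor a]]]]]

Expr
Term @ Expr
Factor @ Expr
( Expr ) @ Expr
( Term ) @ Expr
( Factor ) @ Expr
( a ) @ Expr
( a ) @ Term @ Expr
( a ) @ Factor @ Expr
( a ) @ a @ Expr
( a ) @ a @ Term
( a ) @ a @ Factor
( a ) @ a @ a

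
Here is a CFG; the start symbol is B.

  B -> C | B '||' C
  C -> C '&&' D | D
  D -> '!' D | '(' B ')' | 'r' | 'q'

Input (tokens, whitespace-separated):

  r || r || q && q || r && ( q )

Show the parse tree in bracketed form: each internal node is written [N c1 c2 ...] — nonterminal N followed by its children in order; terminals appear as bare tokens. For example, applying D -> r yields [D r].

[B [B [B [B [C [D r]]] || [C [D r]]] || [C [C [D q]] && [D q]]] || [C [C [D r]] && [D ( [B [C [D q]]] )]]]

B
B || C
B || C || C
B || C || C || C
C || C || C || C
D || C || C || C
r || C || C || C
r || D || C || C
r || r || C || C
r || r || C && D || C
r || r || D && D || C
r || r || q && D || C
r || r || q && q || C
r || r || q && q || C && D
r || r || q && q || D && D
r || r || q && q || r && D
r || r || q && q || r && ( B )
r || r || q && q || r && ( C )
r || r || q && q || r && ( D )
r || r || q && q || r && ( q )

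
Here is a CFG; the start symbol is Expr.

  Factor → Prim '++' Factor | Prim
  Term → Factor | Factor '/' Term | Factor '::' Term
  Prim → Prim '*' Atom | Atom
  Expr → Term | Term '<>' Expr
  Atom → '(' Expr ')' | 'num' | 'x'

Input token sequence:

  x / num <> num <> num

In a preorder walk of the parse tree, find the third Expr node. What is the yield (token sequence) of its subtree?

num

[Expr [Term [Factor [Prim [Atom x]]] / [Term [Factor [Prim [Atom num]]]]] <> [Expr [Term [Factor [Prim [Atom num]]]] <> [Expr [Term [Factor [Prim [Atom num]]]]]]]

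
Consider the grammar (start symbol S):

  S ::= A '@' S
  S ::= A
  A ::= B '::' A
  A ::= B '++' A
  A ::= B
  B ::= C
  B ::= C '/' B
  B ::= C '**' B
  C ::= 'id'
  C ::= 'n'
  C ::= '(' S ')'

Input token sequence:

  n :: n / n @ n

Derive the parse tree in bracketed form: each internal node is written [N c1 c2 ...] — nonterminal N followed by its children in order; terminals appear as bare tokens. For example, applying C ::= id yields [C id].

[S [A [B [C n]] :: [A [B [C n] / [B [C n]]]]] @ [S [A [B [C n]]]]]

S
A @ S
B :: A @ S
C :: A @ S
n :: A @ S
n :: B @ S
n :: C / B @ S
n :: n / B @ S
n :: n / C @ S
n :: n / n @ S
n :: n / n @ A
n :: n / n @ B
n :: n / n @ C
n :: n / n @ n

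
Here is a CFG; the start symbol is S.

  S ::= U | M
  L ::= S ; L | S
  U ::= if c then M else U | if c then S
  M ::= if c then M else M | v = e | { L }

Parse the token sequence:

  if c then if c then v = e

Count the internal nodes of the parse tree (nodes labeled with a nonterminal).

6

[S [U if c then [S [U if c then [S [M v = e]]]]]]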